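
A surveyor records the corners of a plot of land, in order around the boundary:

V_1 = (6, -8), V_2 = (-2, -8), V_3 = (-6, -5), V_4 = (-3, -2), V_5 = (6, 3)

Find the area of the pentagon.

84

Σ = (-64) + (-38) + (-3) + (3) + (-66) = -168
Area = |Σ|/2 = 84.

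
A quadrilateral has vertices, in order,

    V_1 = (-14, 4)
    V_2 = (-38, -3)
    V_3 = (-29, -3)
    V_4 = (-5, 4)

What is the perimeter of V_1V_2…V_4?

68

|V_1V_2| = √((-24)² + (-7)²) = √625 = 25
|V_2V_3| = √((9)² + (0)²) = √81 = 9
|V_3V_4| = √((24)² + (7)²) = √625 = 25
|V_4V_1| = √((-9)² + (0)²) = √81 = 9
Perimeter = 25 + 9 + 25 + 9 = 68.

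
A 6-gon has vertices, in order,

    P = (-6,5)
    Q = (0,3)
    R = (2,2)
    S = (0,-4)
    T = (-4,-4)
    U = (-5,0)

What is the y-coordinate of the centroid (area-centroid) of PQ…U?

Apply the shoelace formula. First the cross-terms c_i = x_i·y_{i+1} − x_{i+1}·y_i:
  -18, -6, -8, -16, -20, -25  ⇒  2A = -93, A = -46.5.
Then Σ (y_i + y_{i+1})·c_i = -75, so ȳ = -75 / (6·(-46.5)) = 25/93.

25/93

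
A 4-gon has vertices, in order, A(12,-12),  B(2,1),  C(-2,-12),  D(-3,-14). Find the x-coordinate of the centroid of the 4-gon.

34/9

Apply the shoelace (surveyor's) formula. First the cross-terms c_i = x_i·y_{i+1} − x_{i+1}·y_i:
  36, -22, -8, 204  ⇒  2A = 210, A = 105.
Then Σ (x_i + x_{i+1})·c_i = 2380, so x̄ = 2380 / (6·105) = 34/9.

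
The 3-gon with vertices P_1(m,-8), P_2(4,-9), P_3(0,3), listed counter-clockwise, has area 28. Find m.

-1

Write out the shoelace sum; only the two edges meeting at P_1 involve m:
2·Area = [(0·(-8) − m·3) + (m·(-9) − 4·(-8))] + 12
       = -12·m + 44 = 56
⇒ m = -1.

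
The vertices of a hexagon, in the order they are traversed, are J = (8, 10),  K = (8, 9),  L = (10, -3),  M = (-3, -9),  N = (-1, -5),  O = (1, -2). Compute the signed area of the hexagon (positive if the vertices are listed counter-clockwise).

-91

Apply the shoelace (surveyor's) formula: 2A = Σ (x_i·y_{i+1} − x_{i+1}·y_i), indices taken mod 6.
Cross-terms: -8, -114, -99, 6, 7, 26  ⇒  Σ = -182
Signed area = Σ/2 = -91 (negative ⇒ clockwise traversal).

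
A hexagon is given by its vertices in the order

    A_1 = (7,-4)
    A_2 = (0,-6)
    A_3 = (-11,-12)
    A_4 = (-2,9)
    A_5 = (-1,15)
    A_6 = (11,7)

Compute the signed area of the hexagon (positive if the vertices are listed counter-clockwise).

Apply the shoelace formula: 2A = Σ (x_i·y_{i+1} − x_{i+1}·y_i), indices taken mod 6.
A_1→A_2: (7)(-6) − (0)(-4) = -42
A_2→A_3: (0)(-12) − (-11)(-6) = -66
A_3→A_4: (-11)(9) − (-2)(-12) = -123
A_4→A_5: (-2)(15) − (-1)(9) = -21
A_5→A_6: (-1)(7) − (11)(15) = -172
A_6→A_1: (11)(-4) − (7)(7) = -93
Σ = -517
Signed area = Σ/2 = -258.5 (negative ⇒ clockwise traversal).

-258.5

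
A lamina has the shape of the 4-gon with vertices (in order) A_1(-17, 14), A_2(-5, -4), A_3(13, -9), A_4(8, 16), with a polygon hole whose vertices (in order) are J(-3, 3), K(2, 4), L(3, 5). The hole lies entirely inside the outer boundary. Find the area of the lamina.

Outer boundary:
Apply the shoelace (surveyor's) formula: 2A = Σ (x_i·y_{i+1} − x_{i+1}·y_i), indices taken mod 4.
Cross-terms: 138, 97, 280, 384  ⇒  Σ = 899
Area = |Σ|/2 = 449.5.
Hole:
Σ = (-18) + (-2) + (24) = 4
Area = |Σ|/2 = 2.
Net area = 449.5 − 2 = 447.5.

447.5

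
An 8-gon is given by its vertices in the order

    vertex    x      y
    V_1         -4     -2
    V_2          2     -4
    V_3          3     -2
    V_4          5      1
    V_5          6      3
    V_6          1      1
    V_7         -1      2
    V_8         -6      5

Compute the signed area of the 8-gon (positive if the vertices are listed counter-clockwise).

47.5

V_1→V_2: (-4)(-4) − (2)(-2) = 20
V_2→V_3: (2)(-2) − (3)(-4) = 8
V_3→V_4: (3)(1) − (5)(-2) = 13
V_4→V_5: (5)(3) − (6)(1) = 9
V_5→V_6: (6)(1) − (1)(3) = 3
V_6→V_7: (1)(2) − (-1)(1) = 3
V_7→V_8: (-1)(5) − (-6)(2) = 7
V_8→V_1: (-6)(-2) − (-4)(5) = 32
Σ = 95
Signed area = Σ/2 = 47.5 (positive ⇒ counter-clockwise traversal).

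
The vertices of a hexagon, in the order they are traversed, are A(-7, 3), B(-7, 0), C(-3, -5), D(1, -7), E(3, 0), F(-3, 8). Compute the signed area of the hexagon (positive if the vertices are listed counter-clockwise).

Cross-terms: 21, 35, 26, 21, 24, 47  ⇒  Σ = 174
Signed area = Σ/2 = 87 (positive ⇒ counter-clockwise traversal).

87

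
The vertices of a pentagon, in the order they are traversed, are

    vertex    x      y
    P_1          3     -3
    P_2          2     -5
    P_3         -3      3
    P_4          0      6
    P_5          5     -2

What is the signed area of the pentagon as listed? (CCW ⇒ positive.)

-37.5

Apply the shoelace formula: 2A = Σ (x_i·y_{i+1} − x_{i+1}·y_i), indices taken mod 5.
P_1→P_2: (3)(-5) − (2)(-3) = -9
P_2→P_3: (2)(3) − (-3)(-5) = -9
P_3→P_4: (-3)(6) − (0)(3) = -18
P_4→P_5: (0)(-2) − (5)(6) = -30
P_5→P_1: (5)(-3) − (3)(-2) = -9
Σ = -75
Signed area = Σ/2 = -37.5 (negative ⇒ clockwise traversal).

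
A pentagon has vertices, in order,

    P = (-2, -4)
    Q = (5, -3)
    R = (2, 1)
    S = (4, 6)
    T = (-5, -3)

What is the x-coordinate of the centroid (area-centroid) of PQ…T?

Apply Gauss's area formula. First the cross-terms c_i = x_i·y_{i+1} − x_{i+1}·y_i:
  26, 11, 8, 18, 14  ⇒  2A = 77, A = 38.5.
Then Σ (x_i + x_{i+1})·c_i = 87, so x̄ = 87 / (6·38.5) = 29/77.

29/77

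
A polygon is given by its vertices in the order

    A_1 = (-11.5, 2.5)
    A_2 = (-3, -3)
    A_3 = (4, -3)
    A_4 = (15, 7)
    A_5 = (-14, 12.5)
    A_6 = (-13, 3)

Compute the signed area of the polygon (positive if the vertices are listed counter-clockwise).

Apply the shoelace (surveyor's) formula: 2A = Σ (x_i·y_{i+1} − x_{i+1}·y_i), indices taken mod 6.
Σ = (42) + (21) + (73) + (285.5) + (120.5) + (2) = 544
Signed area = Σ/2 = 272 (positive ⇒ counter-clockwise traversal).

272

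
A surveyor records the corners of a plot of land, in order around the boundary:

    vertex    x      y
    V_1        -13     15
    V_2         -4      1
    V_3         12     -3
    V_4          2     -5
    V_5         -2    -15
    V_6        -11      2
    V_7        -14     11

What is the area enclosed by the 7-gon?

188

Apply the shoelace formula: 2A = Σ (x_i·y_{i+1} − x_{i+1}·y_i), indices taken mod 7.
V_1→V_2: (-13)(1) − (-4)(15) = 47
V_2→V_3: (-4)(-3) − (12)(1) = 0
V_3→V_4: (12)(-5) − (2)(-3) = -54
V_4→V_5: (2)(-15) − (-2)(-5) = -40
V_5→V_6: (-2)(2) − (-11)(-15) = -169
V_6→V_7: (-11)(11) − (-14)(2) = -93
V_7→V_1: (-14)(15) − (-13)(11) = -67
Σ = -376
Area = |Σ|/2 = 188.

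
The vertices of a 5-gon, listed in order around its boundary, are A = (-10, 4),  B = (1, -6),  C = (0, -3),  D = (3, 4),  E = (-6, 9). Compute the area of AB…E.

Apply the shoelace (surveyor's) formula: 2A = Σ (x_i·y_{i+1} − x_{i+1}·y_i), indices taken mod 5.
Σ = (56) + (-3) + (9) + (51) + (66) = 179
Area = |Σ|/2 = 89.5.

89.5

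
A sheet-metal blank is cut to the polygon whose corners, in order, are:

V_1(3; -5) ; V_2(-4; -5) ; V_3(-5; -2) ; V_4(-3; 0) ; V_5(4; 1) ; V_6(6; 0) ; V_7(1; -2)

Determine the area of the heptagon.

39

Apply the surveyor's formula: 2A = Σ (x_i·y_{i+1} − x_{i+1}·y_i), indices taken mod 7.
Cross-terms: -35, -17, -6, -3, -6, -12, 1  ⇒  Σ = -78
Area = |Σ|/2 = 39.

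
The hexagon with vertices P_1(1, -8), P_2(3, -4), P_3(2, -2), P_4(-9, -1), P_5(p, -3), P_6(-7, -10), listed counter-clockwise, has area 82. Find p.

-10

The doubled signed area Σ (x_i y_{i+1} − x_{i+1} y_i) is linear in p.
With p=0 it equals 74; the coefficient of p is -9 (from the two edges through P_5).
So -9·p + 74 = 2·82 = 164 ⇒ p = -10.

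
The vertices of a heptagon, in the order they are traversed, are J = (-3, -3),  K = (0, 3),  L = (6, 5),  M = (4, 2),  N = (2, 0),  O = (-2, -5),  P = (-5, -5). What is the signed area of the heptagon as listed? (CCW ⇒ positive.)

-32

Apply the surveyor's formula: 2A = Σ (x_i·y_{i+1} − x_{i+1}·y_i), indices taken mod 7.
J→K: (-3)(3) − (0)(-3) = -9
K→L: (0)(5) − (6)(3) = -18
L→M: (6)(2) − (4)(5) = -8
M→N: (4)(0) − (2)(2) = -4
N→O: (2)(-5) − (-2)(0) = -10
O→P: (-2)(-5) − (-5)(-5) = -15
P→J: (-5)(-3) − (-3)(-5) = 0
Σ = -64
Signed area = Σ/2 = -32 (negative ⇒ clockwise traversal).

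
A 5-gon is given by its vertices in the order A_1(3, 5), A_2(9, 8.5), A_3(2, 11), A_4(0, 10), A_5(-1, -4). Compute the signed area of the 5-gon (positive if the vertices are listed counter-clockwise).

Apply the shoelace formula: 2A = Σ (x_i·y_{i+1} − x_{i+1}·y_i), indices taken mod 5.
Σ = (-19.5) + (82) + (20) + (10) + (7) = 99.5
Signed area = Σ/2 = 49.75 (positive ⇒ counter-clockwise traversal).

49.75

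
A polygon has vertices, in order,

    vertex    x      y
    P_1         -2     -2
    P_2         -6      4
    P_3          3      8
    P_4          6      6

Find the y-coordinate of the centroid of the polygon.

Apply the surveyor's formula. First the cross-terms c_i = x_i·y_{i+1} − x_{i+1}·y_i:
  -20, -60, -30, 0  ⇒  2A = -110, A = -55.
Then Σ (y_i + y_{i+1})·c_i = -1180, so ȳ = -1180 / (6·(-55)) = 118/33.

118/33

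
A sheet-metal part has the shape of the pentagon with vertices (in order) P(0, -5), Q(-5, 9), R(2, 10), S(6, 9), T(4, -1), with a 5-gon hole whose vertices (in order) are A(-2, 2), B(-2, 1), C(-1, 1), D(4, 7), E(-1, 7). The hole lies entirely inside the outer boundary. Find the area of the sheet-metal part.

80

Outer boundary:
P→Q: (0)(9) − (-5)(-5) = -25
Q→R: (-5)(10) − (2)(9) = -68
R→S: (2)(9) − (6)(10) = -42
S→T: (6)(-1) − (4)(9) = -42
T→P: (4)(-5) − (0)(-1) = -20
Σ = -197
Area = |Σ|/2 = 98.5.
Hole:
Apply Gauss's area formula: 2A = Σ (x_i·y_{i+1} − x_{i+1}·y_i), indices taken mod 5.
A→B: (-2)(1) − (-2)(2) = 2
B→C: (-2)(1) − (-1)(1) = -1
C→D: (-1)(7) − (4)(1) = -11
D→E: (4)(7) − (-1)(7) = 35
E→A: (-1)(2) − (-2)(7) = 12
Σ = 37
Area = |Σ|/2 = 18.5.
Net area = 98.5 − 18.5 = 80.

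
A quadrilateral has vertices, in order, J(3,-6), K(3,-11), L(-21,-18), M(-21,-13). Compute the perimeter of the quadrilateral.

60

|JK| = √((0)² + (-5)²) = √25 = 5
|KL| = √((-24)² + (-7)²) = √625 = 25
|LM| = √((0)² + (5)²) = √25 = 5
|MJ| = √((24)² + (7)²) = √625 = 25
Perimeter = 5 + 25 + 5 + 25 = 60.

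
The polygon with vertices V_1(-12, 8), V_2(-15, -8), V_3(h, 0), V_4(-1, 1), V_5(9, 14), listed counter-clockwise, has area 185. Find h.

-7

The doubled signed area Σ (x_i y_{i+1} − x_{i+1} y_i) is linear in h.
With h=0 it equals 433; the coefficient of h is 9 (from the two edges through V_3).
So 9·h + 433 = 2·185 = 370 ⇒ h = -7.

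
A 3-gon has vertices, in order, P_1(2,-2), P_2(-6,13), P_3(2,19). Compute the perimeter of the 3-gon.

|P_1P_2| = √((-8)² + (15)²) = √289 = 17
|P_2P_3| = √((8)² + (6)²) = √100 = 10
|P_3P_1| = √((0)² + (-21)²) = √441 = 21
Perimeter = 17 + 10 + 21 = 48.

48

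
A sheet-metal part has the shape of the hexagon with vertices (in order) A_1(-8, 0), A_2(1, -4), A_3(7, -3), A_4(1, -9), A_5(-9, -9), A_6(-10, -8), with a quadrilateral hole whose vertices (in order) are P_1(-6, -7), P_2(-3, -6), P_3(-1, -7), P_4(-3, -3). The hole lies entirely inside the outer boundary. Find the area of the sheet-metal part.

80

Outer boundary:
Apply the shoelace (surveyor's) formula: 2A = Σ (x_i·y_{i+1} − x_{i+1}·y_i), indices taken mod 6.
Σ = (32) + (25) + (-60) + (-90) + (-18) + (-64) = -175
Area = |Σ|/2 = 87.5.
Hole:
Apply the surveyor's formula: 2A = Σ (x_i·y_{i+1} − x_{i+1}·y_i), indices taken mod 4.
Σ = (15) + (15) + (-18) + (3) = 15
Area = |Σ|/2 = 7.5.
Net area = 87.5 − 7.5 = 80.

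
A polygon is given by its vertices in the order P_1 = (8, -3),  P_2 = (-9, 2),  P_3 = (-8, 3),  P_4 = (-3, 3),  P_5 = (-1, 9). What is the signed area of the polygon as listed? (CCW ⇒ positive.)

Σ = (-11) + (-11) + (-15) + (-24) + (-69) = -130
Signed area = Σ/2 = -65 (negative ⇒ clockwise traversal).

-65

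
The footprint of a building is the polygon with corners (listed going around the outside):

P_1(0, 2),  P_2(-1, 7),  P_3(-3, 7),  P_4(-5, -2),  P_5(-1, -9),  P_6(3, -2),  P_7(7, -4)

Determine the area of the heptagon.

Apply the shoelace (surveyor's) formula: 2A = Σ (x_i·y_{i+1} − x_{i+1}·y_i), indices taken mod 7.
P_1→P_2: (0)(7) − (-1)(2) = 2
P_2→P_3: (-1)(7) − (-3)(7) = 14
P_3→P_4: (-3)(-2) − (-5)(7) = 41
P_4→P_5: (-5)(-9) − (-1)(-2) = 43
P_5→P_6: (-1)(-2) − (3)(-9) = 29
P_6→P_7: (3)(-4) − (7)(-2) = 2
P_7→P_1: (7)(2) − (0)(-4) = 14
Σ = 145
Area = |Σ|/2 = 72.5.

72.5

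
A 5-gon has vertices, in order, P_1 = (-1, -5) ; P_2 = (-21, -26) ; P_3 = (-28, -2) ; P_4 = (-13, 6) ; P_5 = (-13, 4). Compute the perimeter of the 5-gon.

|P_1P_2| = √((-20)² + (-21)²) = √841 = 29
|P_2P_3| = √((-7)² + (24)²) = √625 = 25
|P_3P_4| = √((15)² + (8)²) = √289 = 17
|P_4P_5| = √((0)² + (-2)²) = √4 = 2
|P_5P_1| = √((12)² + (-9)²) = √225 = 15
Perimeter = 29 + 25 + 17 + 2 + 15 = 88.

88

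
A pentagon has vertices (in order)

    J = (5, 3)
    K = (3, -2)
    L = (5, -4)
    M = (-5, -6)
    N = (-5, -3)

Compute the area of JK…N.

43

Apply the shoelace (surveyor's) formula: 2A = Σ (x_i·y_{i+1} − x_{i+1}·y_i), indices taken mod 5.
Σ = (-19) + (-2) + (-50) + (-15) + (0) = -86
Area = |Σ|/2 = 43.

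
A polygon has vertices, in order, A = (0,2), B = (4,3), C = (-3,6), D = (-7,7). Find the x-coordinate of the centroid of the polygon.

Apply the shoelace (surveyor's) formula. First the cross-terms c_i = x_i·y_{i+1} − x_{i+1}·y_i:
  -8, 33, 21, -14  ⇒  2A = 32, A = 16.
Then Σ (x_i + x_{i+1})·c_i = -111, so x̄ = -111 / (6·16) = -1.15625.

-1.15625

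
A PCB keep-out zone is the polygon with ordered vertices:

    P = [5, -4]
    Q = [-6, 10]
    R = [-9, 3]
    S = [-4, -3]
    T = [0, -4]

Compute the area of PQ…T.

Apply Gauss's area formula: 2A = Σ (x_i·y_{i+1} − x_{i+1}·y_i), indices taken mod 5.
P→Q: (5)(10) − (-6)(-4) = 26
Q→R: (-6)(3) − (-9)(10) = 72
R→S: (-9)(-3) − (-4)(3) = 39
S→T: (-4)(-4) − (0)(-3) = 16
T→P: (0)(-4) − (5)(-4) = 20
Σ = 173
Area = |Σ|/2 = 86.5.

86.5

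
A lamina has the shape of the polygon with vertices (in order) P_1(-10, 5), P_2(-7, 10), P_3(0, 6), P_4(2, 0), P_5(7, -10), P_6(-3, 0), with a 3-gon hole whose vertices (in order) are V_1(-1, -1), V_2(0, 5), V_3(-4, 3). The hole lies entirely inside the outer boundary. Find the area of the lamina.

Outer boundary:
Cross-terms: -65, -42, -12, -20, -30, -15  ⇒  Σ = -184
Area = |Σ|/2 = 92.
Hole:
Cross-terms: -5, 20, 7  ⇒  Σ = 22
Area = |Σ|/2 = 11.
Net area = 92 − 11 = 81.

81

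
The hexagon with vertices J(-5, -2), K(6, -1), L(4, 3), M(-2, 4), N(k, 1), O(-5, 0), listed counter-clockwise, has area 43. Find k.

The doubled signed area Σ (x_i y_{i+1} − x_{i+1} y_i) is linear in k.
With k=0 it equals 74; the coefficient of k is -4 (from the two edges through N).
So -4·k + 74 = 2·43 = 86 ⇒ k = -3.

-3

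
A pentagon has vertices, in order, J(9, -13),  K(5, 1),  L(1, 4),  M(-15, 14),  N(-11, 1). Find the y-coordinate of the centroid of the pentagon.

Apply Gauss's area formula. First the cross-terms c_i = x_i·y_{i+1} − x_{i+1}·y_i:
  74, 19, 74, 139, 134  ⇒  2A = 440, A = 220.
Then Σ (y_i + y_{i+1})·c_i = 1016, so ȳ = 1016 / (6·220) = 127/165.

127/165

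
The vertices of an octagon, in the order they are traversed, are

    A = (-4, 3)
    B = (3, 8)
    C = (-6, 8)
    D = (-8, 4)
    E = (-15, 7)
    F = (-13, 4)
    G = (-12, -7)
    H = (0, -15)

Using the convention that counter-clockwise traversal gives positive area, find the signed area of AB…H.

A→B: (-4)(8) − (3)(3) = -41
B→C: (3)(8) − (-6)(8) = 72
C→D: (-6)(4) − (-8)(8) = 40
D→E: (-8)(7) − (-15)(4) = 4
E→F: (-15)(4) − (-13)(7) = 31
F→G: (-13)(-7) − (-12)(4) = 139
G→H: (-12)(-15) − (0)(-7) = 180
H→A: (0)(3) − (-4)(-15) = -60
Σ = 365
Signed area = Σ/2 = 182.5 (positive ⇒ counter-clockwise traversal).

182.5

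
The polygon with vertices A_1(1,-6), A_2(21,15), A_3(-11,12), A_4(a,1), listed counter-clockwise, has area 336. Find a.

-7

Write out the shoelace sum; only the two edges meeting at A_4 involve a:
2·Area = [((-11)·1 − a·12) + (a·(-6) − 1·1)] + 558
       = -18·a + 546 = 672
⇒ a = -7.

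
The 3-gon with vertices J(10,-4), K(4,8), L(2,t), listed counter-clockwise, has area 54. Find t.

The doubled signed area Σ (x_i y_{i+1} − x_{i+1} y_i) is linear in t.
With t=0 it equals 72; the coefficient of t is -6 (from the two edges through L).
So -6·t + 72 = 2·54 = 108 ⇒ t = -6.

-6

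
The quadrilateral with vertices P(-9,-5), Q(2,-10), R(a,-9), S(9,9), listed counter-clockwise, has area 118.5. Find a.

2

Write out the shoelace sum; only the two edges meeting at R involve a:
2·Area = [(2·(-9) − a·(-10)) + (a·9 − 9·(-9))] + 136
       = 19·a + 199 = 237
⇒ a = 2.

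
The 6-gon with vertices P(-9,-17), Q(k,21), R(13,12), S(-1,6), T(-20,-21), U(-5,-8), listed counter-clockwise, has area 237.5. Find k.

22

Write out the shoelace sum; only the two edges meeting at Q involve k:
2·Area = [((-9)·21 − k·(-17)) + (k·12 − 13·21)] + 299
       = 29·k + -163 = 475
⇒ k = 22.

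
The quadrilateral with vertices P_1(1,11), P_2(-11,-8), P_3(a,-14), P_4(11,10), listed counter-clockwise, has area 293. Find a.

3

The doubled signed area Σ (x_i y_{i+1} − x_{i+1} y_i) is linear in a.
With a=0 it equals 532; the coefficient of a is 18 (from the two edges through P_3).
So 18·a + 532 = 2·293 = 586 ⇒ a = 3.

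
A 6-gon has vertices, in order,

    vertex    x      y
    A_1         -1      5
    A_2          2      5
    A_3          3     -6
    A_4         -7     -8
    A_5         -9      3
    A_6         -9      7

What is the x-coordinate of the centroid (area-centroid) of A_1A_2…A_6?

Apply Gauss's area formula. First the cross-terms c_i = x_i·y_{i+1} − x_{i+1}·y_i:
  -15, -27, -66, -93, -36, -38  ⇒  2A = -275, A = -137.5.
Then Σ (x_i + x_{i+1})·c_i = 2630, so x̄ = 2630 / (6·(-137.5)) = -526/165.

-526/165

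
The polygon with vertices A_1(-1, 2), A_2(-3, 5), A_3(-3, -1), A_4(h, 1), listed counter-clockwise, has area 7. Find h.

-1

Write out the shoelace sum; only the two edges meeting at A_4 involve h:
2·Area = [((-3)·1 − h·(-1)) + (h·2 − (-1)·1)] + 19
       = 3·h + 17 = 14
⇒ h = -1.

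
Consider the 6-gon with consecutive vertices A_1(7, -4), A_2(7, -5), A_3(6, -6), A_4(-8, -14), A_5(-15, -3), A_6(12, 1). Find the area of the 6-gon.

185.5

Apply the shoelace formula: 2A = Σ (x_i·y_{i+1} − x_{i+1}·y_i), indices taken mod 6.
Cross-terms: -7, -12, -132, -186, 21, -55  ⇒  Σ = -371
Area = |Σ|/2 = 185.5.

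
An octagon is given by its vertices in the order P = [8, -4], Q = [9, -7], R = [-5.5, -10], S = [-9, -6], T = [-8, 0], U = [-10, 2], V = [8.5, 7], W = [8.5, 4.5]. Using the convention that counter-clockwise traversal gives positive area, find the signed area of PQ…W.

-223.875

Σ = (-20) + (-128.5) + (-57) + (-48) + (-16) + (-87) + (-21.25) + (-70) = -447.75
Signed area = Σ/2 = -223.875 (negative ⇒ clockwise traversal).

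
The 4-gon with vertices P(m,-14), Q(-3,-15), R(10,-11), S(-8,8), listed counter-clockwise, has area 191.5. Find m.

-6

The doubled signed area Σ (x_i y_{i+1} − x_{i+1} y_i) is linear in m.
With m=0 it equals 245; the coefficient of m is -23 (from the two edges through P).
So -23·m + 245 = 2·191.5 = 383 ⇒ m = -6.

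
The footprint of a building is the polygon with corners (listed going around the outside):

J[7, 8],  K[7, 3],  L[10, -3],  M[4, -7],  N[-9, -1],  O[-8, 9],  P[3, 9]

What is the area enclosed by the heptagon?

219

Σ = (-35) + (-51) + (-58) + (-67) + (-89) + (-99) + (-39) = -438
Area = |Σ|/2 = 219.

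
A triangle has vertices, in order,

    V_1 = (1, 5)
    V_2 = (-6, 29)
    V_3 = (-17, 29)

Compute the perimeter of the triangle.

66

|V_1V_2| = √((-7)² + (24)²) = √625 = 25
|V_2V_3| = √((-11)² + (0)²) = √121 = 11
|V_3V_1| = √((18)² + (-24)²) = √900 = 30
Perimeter = 25 + 11 + 30 = 66.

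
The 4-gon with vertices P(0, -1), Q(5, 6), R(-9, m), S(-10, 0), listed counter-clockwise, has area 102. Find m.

Write out the shoelace sum; only the two edges meeting at R involve m:
2·Area = [(5·m − (-9)·6) + ((-9)·0 − (-10)·m)] + 15
       = 15·m + 69 = 204
⇒ m = 9.

9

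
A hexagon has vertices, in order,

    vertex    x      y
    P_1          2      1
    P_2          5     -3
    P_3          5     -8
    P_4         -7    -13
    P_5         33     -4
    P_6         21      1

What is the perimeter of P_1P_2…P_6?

96

|P_1P_2| = √((3)² + (-4)²) = √25 = 5
|P_2P_3| = √((0)² + (-5)²) = √25 = 5
|P_3P_4| = √((-12)² + (-5)²) = √169 = 13
|P_4P_5| = √((40)² + (9)²) = √1681 = 41
|P_5P_6| = √((-12)² + (5)²) = √169 = 13
|P_6P_1| = √((-19)² + (0)²) = √361 = 19
Perimeter = 5 + 5 + 13 + 41 + 13 + 19 = 96.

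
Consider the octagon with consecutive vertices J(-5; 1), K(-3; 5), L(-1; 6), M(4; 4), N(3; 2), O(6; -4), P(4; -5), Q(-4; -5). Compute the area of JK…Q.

87

Apply the surveyor's formula: 2A = Σ (x_i·y_{i+1} − x_{i+1}·y_i), indices taken mod 8.
Σ = (-22) + (-13) + (-28) + (-4) + (-24) + (-14) + (-40) + (-29) = -174
Area = |Σ|/2 = 87.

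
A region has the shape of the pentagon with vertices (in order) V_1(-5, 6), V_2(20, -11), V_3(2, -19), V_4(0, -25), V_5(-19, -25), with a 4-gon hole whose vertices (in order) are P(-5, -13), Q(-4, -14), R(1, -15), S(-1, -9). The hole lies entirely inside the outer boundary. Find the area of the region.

575.5

Outer boundary:
Σ = (-65) + (-358) + (-50) + (-475) + (-239) = -1187
Area = |Σ|/2 = 593.5.
Hole:
Apply the surveyor's formula: 2A = Σ (x_i·y_{i+1} − x_{i+1}·y_i), indices taken mod 4.
Cross-terms: 18, 74, -24, -32  ⇒  Σ = 36
Area = |Σ|/2 = 18.
Net area = 593.5 − 18 = 575.5.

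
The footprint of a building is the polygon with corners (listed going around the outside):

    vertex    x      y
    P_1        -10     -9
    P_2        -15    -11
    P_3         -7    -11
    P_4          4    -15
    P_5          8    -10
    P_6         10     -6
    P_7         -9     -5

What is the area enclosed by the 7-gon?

135.5

Apply the shoelace formula: 2A = Σ (x_i·y_{i+1} − x_{i+1}·y_i), indices taken mod 7.
Σ = (-25) + (88) + (149) + (80) + (52) + (-104) + (31) = 271
Area = |Σ|/2 = 135.5.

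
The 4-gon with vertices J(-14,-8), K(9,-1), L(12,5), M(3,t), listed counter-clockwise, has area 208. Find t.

12

The doubled signed area Σ (x_i y_{i+1} − x_{i+1} y_i) is linear in t.
With t=0 it equals 104; the coefficient of t is 26 (from the two edges through M).
So 26·t + 104 = 2·208 = 416 ⇒ t = 12.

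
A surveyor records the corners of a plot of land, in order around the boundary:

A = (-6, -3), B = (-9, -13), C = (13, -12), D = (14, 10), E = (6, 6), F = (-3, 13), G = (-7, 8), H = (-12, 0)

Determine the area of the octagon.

Cross-terms: 51, 277, 298, 24, 96, 67, 96, 36  ⇒  Σ = 945
Area = |Σ|/2 = 472.5.

472.5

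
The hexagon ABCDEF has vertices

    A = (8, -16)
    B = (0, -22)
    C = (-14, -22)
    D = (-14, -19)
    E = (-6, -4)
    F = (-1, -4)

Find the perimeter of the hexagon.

64

|AB| = √((-8)² + (-6)²) = √100 = 10
|BC| = √((-14)² + (0)²) = √196 = 14
|CD| = √((0)² + (3)²) = √9 = 3
|DE| = √((8)² + (15)²) = √289 = 17
|EF| = √((5)² + (0)²) = √25 = 5
|FA| = √((9)² + (-12)²) = √225 = 15
Perimeter = 10 + 14 + 3 + 17 + 5 + 15 = 64.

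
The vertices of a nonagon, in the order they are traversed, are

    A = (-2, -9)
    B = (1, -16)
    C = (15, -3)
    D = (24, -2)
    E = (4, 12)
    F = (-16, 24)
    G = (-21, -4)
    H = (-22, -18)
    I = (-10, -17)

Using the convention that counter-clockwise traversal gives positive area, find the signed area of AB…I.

1006

Apply the shoelace (surveyor's) formula: 2A = Σ (x_i·y_{i+1} − x_{i+1}·y_i), indices taken mod 9.
Cross-terms: 41, 237, 42, 296, 288, 568, 290, 194, 56  ⇒  Σ = 2012
Signed area = Σ/2 = 1006 (positive ⇒ counter-clockwise traversal).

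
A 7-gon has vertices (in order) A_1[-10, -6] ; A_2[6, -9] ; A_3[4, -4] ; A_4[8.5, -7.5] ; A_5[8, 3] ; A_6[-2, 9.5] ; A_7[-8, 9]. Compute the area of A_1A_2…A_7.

Cross-terms: 126, 12, 4, 85.5, 82, 58, 138  ⇒  Σ = 505.5
Area = |Σ|/2 = 252.75.

252.75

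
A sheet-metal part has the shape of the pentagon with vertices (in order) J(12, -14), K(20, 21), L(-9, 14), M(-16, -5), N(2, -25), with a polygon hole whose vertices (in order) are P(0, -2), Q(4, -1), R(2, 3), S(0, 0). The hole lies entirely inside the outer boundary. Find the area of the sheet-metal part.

965

Outer boundary:
Apply the shoelace formula: 2A = Σ (x_i·y_{i+1} − x_{i+1}·y_i), indices taken mod 5.
Σ = (532) + (469) + (269) + (410) + (272) = 1952
Area = |Σ|/2 = 976.
Hole:
P→Q: (0)(-1) − (4)(-2) = 8
Q→R: (4)(3) − (2)(-1) = 14
R→S: (2)(0) − (0)(3) = 0
S→P: (0)(-2) − (0)(0) = 0
Σ = 22
Area = |Σ|/2 = 11.
Net area = 976 − 11 = 965.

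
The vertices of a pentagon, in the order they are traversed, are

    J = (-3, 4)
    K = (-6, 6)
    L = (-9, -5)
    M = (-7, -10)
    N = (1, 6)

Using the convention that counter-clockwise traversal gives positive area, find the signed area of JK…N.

Apply Gauss's area formula: 2A = Σ (x_i·y_{i+1} − x_{i+1}·y_i), indices taken mod 5.
Cross-terms: 6, 84, 55, -32, 22  ⇒  Σ = 135
Signed area = Σ/2 = 67.5 (positive ⇒ counter-clockwise traversal).

67.5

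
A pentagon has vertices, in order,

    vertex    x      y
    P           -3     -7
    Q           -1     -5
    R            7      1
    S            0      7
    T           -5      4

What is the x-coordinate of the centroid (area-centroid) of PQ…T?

Apply the shoelace formula. First the cross-terms c_i = x_i·y_{i+1} − x_{i+1}·y_i:
  8, 34, 49, 35, 47  ⇒  2A = 173, A = 86.5.
Then Σ (x_i + x_{i+1})·c_i = -36, so x̄ = -36 / (6·86.5) = -12/173.

-12/173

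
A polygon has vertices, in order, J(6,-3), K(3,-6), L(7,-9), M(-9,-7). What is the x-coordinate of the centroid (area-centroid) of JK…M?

Apply the shoelace formula. First the cross-terms c_i = x_i·y_{i+1} − x_{i+1}·y_i:
  -27, 15, -130, 69  ⇒  2A = -73, A = -36.5.
Then Σ (x_i + x_{i+1})·c_i = -40, so x̄ = -40 / (6·(-36.5)) = 40/219.

40/219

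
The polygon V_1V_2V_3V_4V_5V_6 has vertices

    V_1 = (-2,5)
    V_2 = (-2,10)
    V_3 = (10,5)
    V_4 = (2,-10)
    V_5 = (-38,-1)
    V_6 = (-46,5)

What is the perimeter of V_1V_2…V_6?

130

|V_1V_2| = √((0)² + (5)²) = √25 = 5
|V_2V_3| = √((12)² + (-5)²) = √169 = 13
|V_3V_4| = √((-8)² + (-15)²) = √289 = 17
|V_4V_5| = √((-40)² + (9)²) = √1681 = 41
|V_5V_6| = √((-8)² + (6)²) = √100 = 10
|V_6V_1| = √((44)² + (0)²) = √1936 = 44
Perimeter = 5 + 13 + 17 + 41 + 10 + 44 = 130.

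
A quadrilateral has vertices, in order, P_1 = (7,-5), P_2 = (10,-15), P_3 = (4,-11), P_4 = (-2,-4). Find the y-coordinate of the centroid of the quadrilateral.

-292/35

Apply Gauss's area formula. First the cross-terms c_i = x_i·y_{i+1} − x_{i+1}·y_i:
  -55, -50, -38, 38  ⇒  2A = -105, A = -52.5.
Then Σ (y_i + y_{i+1})·c_i = 2628, so ȳ = 2628 / (6·(-52.5)) = -292/35.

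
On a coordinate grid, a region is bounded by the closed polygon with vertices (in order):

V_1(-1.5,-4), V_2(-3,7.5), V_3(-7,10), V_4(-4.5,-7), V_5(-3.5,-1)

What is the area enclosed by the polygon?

Apply Gauss's area formula: 2A = Σ (x_i·y_{i+1} − x_{i+1}·y_i), indices taken mod 5.
V_1→V_2: (-1.5)(7.5) − (-3)(-4) = -23.25
V_2→V_3: (-3)(10) − (-7)(7.5) = 22.5
V_3→V_4: (-7)(-7) − (-4.5)(10) = 94
V_4→V_5: (-4.5)(-1) − (-3.5)(-7) = -20
V_5→V_1: (-3.5)(-4) − (-1.5)(-1) = 12.5
Σ = 85.75
Area = |Σ|/2 = 42.875.

42.875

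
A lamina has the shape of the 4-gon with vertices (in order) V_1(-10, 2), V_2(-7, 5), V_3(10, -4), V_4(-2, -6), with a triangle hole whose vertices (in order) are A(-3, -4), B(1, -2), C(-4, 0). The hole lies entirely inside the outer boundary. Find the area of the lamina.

86

Outer boundary:
Cross-terms: -36, -22, -68, -64  ⇒  Σ = -190
Area = |Σ|/2 = 95.
Hole:
Σ = (10) + (-8) + (16) = 18
Area = |Σ|/2 = 9.
Net area = 95 − 9 = 86.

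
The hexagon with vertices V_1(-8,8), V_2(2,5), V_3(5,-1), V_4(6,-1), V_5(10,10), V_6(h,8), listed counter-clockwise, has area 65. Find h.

Write out the shoelace sum; only the two edges meeting at V_6 involve h:
2·Area = [(10·8 − h·10) + (h·8 − (-8)·8)] + -12
       = -2·h + 132 = 130
⇒ h = 1.

1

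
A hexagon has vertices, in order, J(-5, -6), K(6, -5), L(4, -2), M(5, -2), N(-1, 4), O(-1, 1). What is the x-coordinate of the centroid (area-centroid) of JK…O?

Apply the shoelace formula. First the cross-terms c_i = x_i·y_{i+1} − x_{i+1}·y_i:
  61, 8, 2, 18, 3, 11  ⇒  2A = 103, A = 51.5.
Then Σ (x_i + x_{i+1})·c_i = 159, so x̄ = 159 / (6·51.5) = 53/103.

53/103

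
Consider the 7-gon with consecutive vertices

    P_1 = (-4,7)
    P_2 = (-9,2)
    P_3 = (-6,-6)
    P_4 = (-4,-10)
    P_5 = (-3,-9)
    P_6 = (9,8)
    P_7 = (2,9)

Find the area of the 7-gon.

167.5

Σ = (55) + (66) + (36) + (6) + (57) + (65) + (50) = 335
Area = |Σ|/2 = 167.5.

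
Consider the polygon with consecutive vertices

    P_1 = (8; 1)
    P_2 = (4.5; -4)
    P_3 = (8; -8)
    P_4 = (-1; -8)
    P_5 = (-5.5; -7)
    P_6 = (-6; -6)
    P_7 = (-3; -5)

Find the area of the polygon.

54.75

Apply Gauss's area formula: 2A = Σ (x_i·y_{i+1} − x_{i+1}·y_i), indices taken mod 7.
Σ = (-36.5) + (-4) + (-72) + (-37) + (-9) + (12) + (37) = -109.5
Area = |Σ|/2 = 54.75.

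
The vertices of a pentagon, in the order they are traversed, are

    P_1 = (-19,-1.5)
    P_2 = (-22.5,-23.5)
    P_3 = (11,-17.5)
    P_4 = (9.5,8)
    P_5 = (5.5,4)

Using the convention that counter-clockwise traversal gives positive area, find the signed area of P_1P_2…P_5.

690.5

Apply Gauss's area formula: 2A = Σ (x_i·y_{i+1} − x_{i+1}·y_i), indices taken mod 5.
P_1→P_2: (-19)(-23.5) − (-22.5)(-1.5) = 412.75
P_2→P_3: (-22.5)(-17.5) − (11)(-23.5) = 652.25
P_3→P_4: (11)(8) − (9.5)(-17.5) = 254.25
P_4→P_5: (9.5)(4) − (5.5)(8) = -6
P_5→P_1: (5.5)(-1.5) − (-19)(4) = 67.75
Σ = 1381
Signed area = Σ/2 = 690.5 (positive ⇒ counter-clockwise traversal).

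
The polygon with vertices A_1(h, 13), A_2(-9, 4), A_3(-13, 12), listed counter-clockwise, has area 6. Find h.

-15

The doubled signed area Σ (x_i y_{i+1} − x_{i+1} y_i) is linear in h.
With h=0 it equals -108; the coefficient of h is -8 (from the two edges through A_1).
So -8·h + -108 = 2·6 = 12 ⇒ h = -15.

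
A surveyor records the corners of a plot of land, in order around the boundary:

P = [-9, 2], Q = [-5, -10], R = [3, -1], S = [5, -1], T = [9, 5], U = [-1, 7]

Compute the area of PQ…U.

Cross-terms: 100, 35, 2, 34, 68, 61  ⇒  Σ = 300
Area = |Σ|/2 = 150.

150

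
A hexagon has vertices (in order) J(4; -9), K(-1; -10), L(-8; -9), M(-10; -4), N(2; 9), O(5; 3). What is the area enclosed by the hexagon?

178

Apply the surveyor's formula: 2A = Σ (x_i·y_{i+1} − x_{i+1}·y_i), indices taken mod 6.
J→K: (4)(-10) − (-1)(-9) = -49
K→L: (-1)(-9) − (-8)(-10) = -71
L→M: (-8)(-4) − (-10)(-9) = -58
M→N: (-10)(9) − (2)(-4) = -82
N→O: (2)(3) − (5)(9) = -39
O→J: (5)(-9) − (4)(3) = -57
Σ = -356
Area = |Σ|/2 = 178.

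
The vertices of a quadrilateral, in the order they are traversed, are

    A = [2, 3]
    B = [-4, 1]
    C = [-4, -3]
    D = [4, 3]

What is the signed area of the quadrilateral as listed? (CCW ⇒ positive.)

Apply the surveyor's formula: 2A = Σ (x_i·y_{i+1} − x_{i+1}·y_i), indices taken mod 4.
A→B: (2)(1) − (-4)(3) = 14
B→C: (-4)(-3) − (-4)(1) = 16
C→D: (-4)(3) − (4)(-3) = 0
D→A: (4)(3) − (2)(3) = 6
Σ = 36
Signed area = Σ/2 = 18 (positive ⇒ counter-clockwise traversal).

18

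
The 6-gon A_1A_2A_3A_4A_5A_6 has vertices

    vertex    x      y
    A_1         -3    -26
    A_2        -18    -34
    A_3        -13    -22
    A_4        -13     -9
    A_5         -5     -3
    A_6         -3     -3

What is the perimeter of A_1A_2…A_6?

78

|A_1A_2| = √((-15)² + (-8)²) = √289 = 17
|A_2A_3| = √((5)² + (12)²) = √169 = 13
|A_3A_4| = √((0)² + (13)²) = √169 = 13
|A_4A_5| = √((8)² + (6)²) = √100 = 10
|A_5A_6| = √((2)² + (0)²) = √4 = 2
|A_6A_1| = √((0)² + (-23)²) = √529 = 23
Perimeter = 17 + 13 + 13 + 10 + 2 + 23 = 78.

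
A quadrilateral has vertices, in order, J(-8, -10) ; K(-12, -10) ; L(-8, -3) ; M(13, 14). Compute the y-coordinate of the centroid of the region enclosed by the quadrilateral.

Apply the shoelace formula. First the cross-terms c_i = x_i·y_{i+1} − x_{i+1}·y_i:
  -40, -44, -73, -18  ⇒  2A = -175, A = -87.5.
Then Σ (y_i + y_{i+1})·c_i = 497, so ȳ = 497 / (6·(-87.5)) = -71/75.

-71/75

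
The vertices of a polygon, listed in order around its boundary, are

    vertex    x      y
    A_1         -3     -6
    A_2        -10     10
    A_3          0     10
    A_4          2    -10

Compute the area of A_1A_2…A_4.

A_1→A_2: (-3)(10) − (-10)(-6) = -90
A_2→A_3: (-10)(10) − (0)(10) = -100
A_3→A_4: (0)(-10) − (2)(10) = -20
A_4→A_1: (2)(-6) − (-3)(-10) = -42
Σ = -252
Area = |Σ|/2 = 126.

126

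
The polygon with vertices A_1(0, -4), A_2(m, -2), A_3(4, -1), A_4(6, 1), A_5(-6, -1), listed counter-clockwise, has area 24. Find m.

2

The doubled signed area Σ (x_i y_{i+1} − x_{i+1} y_i) is linear in m.
With m=0 it equals 42; the coefficient of m is 3 (from the two edges through A_2).
So 3·m + 42 = 2·24 = 48 ⇒ m = 2.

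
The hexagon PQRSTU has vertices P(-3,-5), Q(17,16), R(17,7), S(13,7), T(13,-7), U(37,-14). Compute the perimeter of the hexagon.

122

|PQ| = √((20)² + (21)²) = √841 = 29
|QR| = √((0)² + (-9)²) = √81 = 9
|RS| = √((-4)² + (0)²) = √16 = 4
|ST| = √((0)² + (-14)²) = √196 = 14
|TU| = √((24)² + (-7)²) = √625 = 25
|UP| = √((-40)² + (9)²) = √1681 = 41
Perimeter = 29 + 9 + 4 + 14 + 25 + 41 = 122.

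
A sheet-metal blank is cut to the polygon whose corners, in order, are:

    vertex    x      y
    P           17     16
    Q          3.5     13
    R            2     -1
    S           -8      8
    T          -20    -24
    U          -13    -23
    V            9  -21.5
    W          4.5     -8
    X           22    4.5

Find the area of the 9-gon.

813.25

Apply the shoelace formula: 2A = Σ (x_i·y_{i+1} − x_{i+1}·y_i), indices taken mod 9.
Σ = (165) + (-29.5) + (8) + (352) + (148) + (486.5) + (24.75) + (196.25) + (275.5) = 1626.5
Area = |Σ|/2 = 813.25.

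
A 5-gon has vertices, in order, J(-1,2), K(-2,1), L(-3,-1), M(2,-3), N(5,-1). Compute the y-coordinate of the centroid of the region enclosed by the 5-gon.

-26/41

Apply the shoelace (surveyor's) formula. First the cross-terms c_i = x_i·y_{i+1} − x_{i+1}·y_i:
  3, 5, 11, 13, 9  ⇒  2A = 41, A = 20.5.
Then Σ (y_i + y_{i+1})·c_i = -78, so ȳ = -78 / (6·20.5) = -26/41.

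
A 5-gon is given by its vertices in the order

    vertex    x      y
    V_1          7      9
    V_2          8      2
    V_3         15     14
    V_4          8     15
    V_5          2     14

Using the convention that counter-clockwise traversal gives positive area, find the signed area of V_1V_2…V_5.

V_1→V_2: (7)(2) − (8)(9) = -58
V_2→V_3: (8)(14) − (15)(2) = 82
V_3→V_4: (15)(15) − (8)(14) = 113
V_4→V_5: (8)(14) − (2)(15) = 82
V_5→V_1: (2)(9) − (7)(14) = -80
Σ = 139
Signed area = Σ/2 = 69.5 (positive ⇒ counter-clockwise traversal).

69.5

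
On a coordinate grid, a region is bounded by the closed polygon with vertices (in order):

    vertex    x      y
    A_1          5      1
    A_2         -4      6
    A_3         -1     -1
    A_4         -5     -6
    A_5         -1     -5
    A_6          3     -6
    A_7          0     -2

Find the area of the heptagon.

44.5

Apply the shoelace (surveyor's) formula: 2A = Σ (x_i·y_{i+1} − x_{i+1}·y_i), indices taken mod 7.
A_1→A_2: (5)(6) − (-4)(1) = 34
A_2→A_3: (-4)(-1) − (-1)(6) = 10
A_3→A_4: (-1)(-6) − (-5)(-1) = 1
A_4→A_5: (-5)(-5) − (-1)(-6) = 19
A_5→A_6: (-1)(-6) − (3)(-5) = 21
A_6→A_7: (3)(-2) − (0)(-6) = -6
A_7→A_1: (0)(1) − (5)(-2) = 10
Σ = 89
Area = |Σ|/2 = 44.5.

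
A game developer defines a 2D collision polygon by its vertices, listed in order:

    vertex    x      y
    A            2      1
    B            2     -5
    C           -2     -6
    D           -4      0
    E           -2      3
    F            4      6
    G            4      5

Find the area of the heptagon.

52

Apply Gauss's area formula: 2A = Σ (x_i·y_{i+1} − x_{i+1}·y_i), indices taken mod 7.
Σ = (-12) + (-22) + (-24) + (-12) + (-24) + (-4) + (-6) = -104
Area = |Σ|/2 = 52.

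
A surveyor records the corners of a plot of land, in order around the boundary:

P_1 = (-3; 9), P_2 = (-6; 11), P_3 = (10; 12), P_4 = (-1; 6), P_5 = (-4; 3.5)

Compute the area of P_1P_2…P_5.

Cross-terms: 21, -182, 72, 20.5, -25.5  ⇒  Σ = -94
Area = |Σ|/2 = 47.

47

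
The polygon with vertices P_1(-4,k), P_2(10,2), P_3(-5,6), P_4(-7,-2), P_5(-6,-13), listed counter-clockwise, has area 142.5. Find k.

-9

Write out the shoelace sum; only the two edges meeting at P_1 involve k:
2·Area = [((-6)·k − (-4)·(-13)) + ((-4)·2 − 10·k)] + 201
       = -16·k + 141 = 285
⇒ k = -9.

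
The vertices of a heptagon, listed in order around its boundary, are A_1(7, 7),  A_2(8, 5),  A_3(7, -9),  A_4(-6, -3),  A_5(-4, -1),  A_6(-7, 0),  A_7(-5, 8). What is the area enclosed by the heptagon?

181.5

Apply the surveyor's formula: 2A = Σ (x_i·y_{i+1} − x_{i+1}·y_i), indices taken mod 7.
Cross-terms: -21, -107, -75, -6, -7, -56, -91  ⇒  Σ = -363
Area = |Σ|/2 = 181.5.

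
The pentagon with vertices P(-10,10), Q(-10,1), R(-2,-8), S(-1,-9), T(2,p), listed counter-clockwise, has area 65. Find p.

Write out the shoelace sum; only the two edges meeting at T involve p:
2·Area = [((-1)·p − 2·(-9)) + (2·10 − (-10)·p)] + 182
       = 9·p + 220 = 130
⇒ p = -10.

-10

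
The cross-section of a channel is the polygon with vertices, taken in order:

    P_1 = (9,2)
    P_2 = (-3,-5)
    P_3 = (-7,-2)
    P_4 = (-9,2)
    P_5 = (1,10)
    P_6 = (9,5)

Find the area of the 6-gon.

P_1→P_2: (9)(-5) − (-3)(2) = -39
P_2→P_3: (-3)(-2) − (-7)(-5) = -29
P_3→P_4: (-7)(2) − (-9)(-2) = -32
P_4→P_5: (-9)(10) − (1)(2) = -92
P_5→P_6: (1)(5) − (9)(10) = -85
P_6→P_1: (9)(2) − (9)(5) = -27
Σ = -304
Area = |Σ|/2 = 152.

152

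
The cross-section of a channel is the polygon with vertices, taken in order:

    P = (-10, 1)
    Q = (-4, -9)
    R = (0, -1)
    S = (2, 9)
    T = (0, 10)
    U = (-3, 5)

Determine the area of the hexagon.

P→Q: (-10)(-9) − (-4)(1) = 94
Q→R: (-4)(-1) − (0)(-9) = 4
R→S: (0)(9) − (2)(-1) = 2
S→T: (2)(10) − (0)(9) = 20
T→U: (0)(5) − (-3)(10) = 30
U→P: (-3)(1) − (-10)(5) = 47
Σ = 197
Area = |Σ|/2 = 98.5.

98.5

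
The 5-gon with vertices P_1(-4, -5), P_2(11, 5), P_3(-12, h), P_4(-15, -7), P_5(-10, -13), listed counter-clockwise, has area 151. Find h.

0

The doubled signed area Σ (x_i y_{i+1} − x_{i+1} y_i) is linear in h.
With h=0 it equals 302; the coefficient of h is 26 (from the two edges through P_3).
So 26·h + 302 = 2·151 = 302 ⇒ h = 0.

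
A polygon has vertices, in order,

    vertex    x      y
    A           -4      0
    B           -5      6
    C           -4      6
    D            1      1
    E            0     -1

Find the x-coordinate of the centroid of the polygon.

Apply the surveyor's formula. First the cross-terms c_i = x_i·y_{i+1} − x_{i+1}·y_i:
  -24, -6, -10, -1, -4  ⇒  2A = -45, A = -22.5.
Then Σ (x_i + x_{i+1})·c_i = 315, so x̄ = 315 / (6·(-22.5)) = -7/3.

-7/3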